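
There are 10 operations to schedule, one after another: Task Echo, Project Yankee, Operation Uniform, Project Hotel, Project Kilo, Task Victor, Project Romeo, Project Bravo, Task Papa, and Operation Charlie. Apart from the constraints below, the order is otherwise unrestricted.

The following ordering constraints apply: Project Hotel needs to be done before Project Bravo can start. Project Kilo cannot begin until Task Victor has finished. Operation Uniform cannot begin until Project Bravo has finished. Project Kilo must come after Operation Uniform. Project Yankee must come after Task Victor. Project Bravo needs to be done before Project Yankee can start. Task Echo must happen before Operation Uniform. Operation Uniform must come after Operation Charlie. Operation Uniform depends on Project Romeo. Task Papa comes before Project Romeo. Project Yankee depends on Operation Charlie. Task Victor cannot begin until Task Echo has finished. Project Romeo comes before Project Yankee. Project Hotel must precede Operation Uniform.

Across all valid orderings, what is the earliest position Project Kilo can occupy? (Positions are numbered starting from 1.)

Every operation that must precede Project Kilo has to come before it. Tracing all chains that end at Project Kilo, those operations are: Task Echo, Operation Uniform, Project Hotel, Task Victor, Project Romeo, Project Bravo, Task Papa, Operation Charlie — 8 in total.
So at minimum 8 operations come before Project Kilo, putting Project Kilo no earlier than position 9. That position is achievable by scheduling exactly those predecessors first.

9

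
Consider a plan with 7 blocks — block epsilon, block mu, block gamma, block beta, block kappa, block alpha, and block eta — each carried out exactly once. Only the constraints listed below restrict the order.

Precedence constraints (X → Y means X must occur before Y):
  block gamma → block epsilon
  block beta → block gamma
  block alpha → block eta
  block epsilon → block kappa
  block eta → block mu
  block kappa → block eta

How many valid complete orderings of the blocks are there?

2 blocks have no prerequisites (block beta, block alpha), so any of them could come first.
Counting all ways to extend the partial order to a total order gives 5.

5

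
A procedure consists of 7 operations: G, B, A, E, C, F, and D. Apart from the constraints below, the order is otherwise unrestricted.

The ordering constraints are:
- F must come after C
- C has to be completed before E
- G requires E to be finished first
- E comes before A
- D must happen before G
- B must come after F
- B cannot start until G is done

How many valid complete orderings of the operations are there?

44

The operations with no prerequisites are C, D; any of them can be placed first.
Systematically extending each partial ordering one operation at a time and counting, there are 44 complete orderings.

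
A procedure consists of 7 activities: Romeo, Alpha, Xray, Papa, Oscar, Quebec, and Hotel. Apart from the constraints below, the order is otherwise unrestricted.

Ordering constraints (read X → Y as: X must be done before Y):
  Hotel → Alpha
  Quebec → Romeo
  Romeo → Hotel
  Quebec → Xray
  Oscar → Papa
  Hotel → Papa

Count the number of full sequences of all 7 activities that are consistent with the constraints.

The activities with no prerequisites are Oscar, Quebec; any of them can be placed first.
Enumerating by repeatedly choosing an available activity (one whose prerequisites are all placed) gives 52 distinct complete orderings.

52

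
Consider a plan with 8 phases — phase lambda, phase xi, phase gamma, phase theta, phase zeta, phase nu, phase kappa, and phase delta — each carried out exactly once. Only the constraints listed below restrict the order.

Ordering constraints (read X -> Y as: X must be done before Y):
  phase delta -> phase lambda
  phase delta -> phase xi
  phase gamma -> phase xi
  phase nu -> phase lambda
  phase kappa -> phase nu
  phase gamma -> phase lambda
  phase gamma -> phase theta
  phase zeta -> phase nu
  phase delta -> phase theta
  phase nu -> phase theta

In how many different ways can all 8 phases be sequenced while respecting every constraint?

320

The phases with no prerequisites are phase gamma, phase zeta, phase kappa, phase delta; any of them can be placed first.
Enumerating by repeatedly choosing an available phase (one whose prerequisites are all placed) gives 320 distinct complete orderings.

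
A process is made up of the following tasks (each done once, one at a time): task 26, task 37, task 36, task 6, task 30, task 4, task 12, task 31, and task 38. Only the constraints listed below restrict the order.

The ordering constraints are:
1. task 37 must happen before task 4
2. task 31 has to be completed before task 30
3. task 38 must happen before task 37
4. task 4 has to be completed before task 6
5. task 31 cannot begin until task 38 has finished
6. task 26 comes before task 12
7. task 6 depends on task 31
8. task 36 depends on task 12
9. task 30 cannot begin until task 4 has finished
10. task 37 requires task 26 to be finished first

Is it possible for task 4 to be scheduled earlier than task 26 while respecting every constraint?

Following task 26 → task 37 → task 4, task 26 must precede task 4 in every valid ordering.
So no valid ordering can have task 4 before task 26.

No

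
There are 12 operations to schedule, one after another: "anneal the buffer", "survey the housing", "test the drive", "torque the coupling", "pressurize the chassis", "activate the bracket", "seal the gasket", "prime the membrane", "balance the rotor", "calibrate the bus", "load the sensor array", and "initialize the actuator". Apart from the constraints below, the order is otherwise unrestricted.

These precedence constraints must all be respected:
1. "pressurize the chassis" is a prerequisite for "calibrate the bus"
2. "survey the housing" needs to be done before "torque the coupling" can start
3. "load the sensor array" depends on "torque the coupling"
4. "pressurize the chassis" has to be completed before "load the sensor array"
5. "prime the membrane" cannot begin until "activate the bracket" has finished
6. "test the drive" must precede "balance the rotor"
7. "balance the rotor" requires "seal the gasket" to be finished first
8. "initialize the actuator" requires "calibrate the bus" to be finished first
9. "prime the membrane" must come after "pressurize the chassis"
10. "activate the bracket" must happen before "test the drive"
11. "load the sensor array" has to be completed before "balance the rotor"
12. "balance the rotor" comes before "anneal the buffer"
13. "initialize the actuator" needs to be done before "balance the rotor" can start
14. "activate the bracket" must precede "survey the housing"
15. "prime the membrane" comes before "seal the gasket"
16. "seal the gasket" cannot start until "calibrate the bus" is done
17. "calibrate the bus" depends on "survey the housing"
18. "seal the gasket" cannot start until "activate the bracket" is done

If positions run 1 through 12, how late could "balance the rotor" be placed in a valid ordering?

11

The only operation forced after "balance the rotor" (directly or by a chain) is "anneal the buffer".
With 1 mandatory successor out of 12 operations total, the latest slot for "balance the rotor" is 12−1 = 11, and it's reachable by doing all non-successors before "balance the rotor".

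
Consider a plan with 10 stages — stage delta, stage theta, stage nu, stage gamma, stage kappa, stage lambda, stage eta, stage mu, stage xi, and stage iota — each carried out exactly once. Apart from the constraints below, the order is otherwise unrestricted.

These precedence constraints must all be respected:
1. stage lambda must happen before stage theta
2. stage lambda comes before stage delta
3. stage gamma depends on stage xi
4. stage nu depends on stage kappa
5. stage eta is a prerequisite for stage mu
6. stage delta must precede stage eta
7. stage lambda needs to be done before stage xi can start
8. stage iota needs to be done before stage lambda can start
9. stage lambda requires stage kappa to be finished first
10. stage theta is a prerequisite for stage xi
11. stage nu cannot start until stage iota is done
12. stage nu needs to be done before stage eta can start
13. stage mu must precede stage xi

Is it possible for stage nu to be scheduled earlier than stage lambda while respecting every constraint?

The constraints leave stage nu and stage lambda unordered relative to each other; nothing requires stage lambda earlier.
So a valid ordering placing stage nu earlier than stage lambda exists.

Yes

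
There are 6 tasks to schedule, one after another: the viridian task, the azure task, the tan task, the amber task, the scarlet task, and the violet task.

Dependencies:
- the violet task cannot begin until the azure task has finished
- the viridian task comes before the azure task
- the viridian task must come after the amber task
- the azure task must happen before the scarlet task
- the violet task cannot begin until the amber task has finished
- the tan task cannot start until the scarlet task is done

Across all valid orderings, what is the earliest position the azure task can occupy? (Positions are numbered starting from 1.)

Working backwards through the constraints from the azure task, its full set of required predecessors is the viridian task, the amber task — 2 of them.
With 2 mandatory predecessors, the earliest the azure task can sit is position 2+1 = 3, and placing just those 2 first achieves it.

3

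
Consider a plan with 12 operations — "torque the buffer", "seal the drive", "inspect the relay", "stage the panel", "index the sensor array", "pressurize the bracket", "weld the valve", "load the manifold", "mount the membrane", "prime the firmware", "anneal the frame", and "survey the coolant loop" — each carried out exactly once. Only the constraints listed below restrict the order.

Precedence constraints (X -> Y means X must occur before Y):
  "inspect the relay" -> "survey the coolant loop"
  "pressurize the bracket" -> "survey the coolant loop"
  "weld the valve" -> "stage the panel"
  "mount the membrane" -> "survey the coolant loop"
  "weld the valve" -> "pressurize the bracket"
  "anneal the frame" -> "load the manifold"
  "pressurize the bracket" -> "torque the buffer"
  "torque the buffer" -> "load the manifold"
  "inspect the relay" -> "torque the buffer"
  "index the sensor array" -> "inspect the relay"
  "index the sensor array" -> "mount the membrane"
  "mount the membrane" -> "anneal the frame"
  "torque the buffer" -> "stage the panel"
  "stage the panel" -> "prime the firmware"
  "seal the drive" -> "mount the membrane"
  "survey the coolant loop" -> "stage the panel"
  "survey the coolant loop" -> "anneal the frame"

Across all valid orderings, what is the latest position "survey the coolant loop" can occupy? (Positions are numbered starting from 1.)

8

The operations that are forced after "survey the coolant loop", directly or by a chain of constraints, are "stage the panel", "load the manifold", "prime the firmware", "anneal the frame". That's 4 operations.
With 4 mandatory successors out of 12 operations total, the latest slot for "survey the coolant loop" is 12−4 = 8, and it's reachable by doing all non-successors before "survey the coolant loop".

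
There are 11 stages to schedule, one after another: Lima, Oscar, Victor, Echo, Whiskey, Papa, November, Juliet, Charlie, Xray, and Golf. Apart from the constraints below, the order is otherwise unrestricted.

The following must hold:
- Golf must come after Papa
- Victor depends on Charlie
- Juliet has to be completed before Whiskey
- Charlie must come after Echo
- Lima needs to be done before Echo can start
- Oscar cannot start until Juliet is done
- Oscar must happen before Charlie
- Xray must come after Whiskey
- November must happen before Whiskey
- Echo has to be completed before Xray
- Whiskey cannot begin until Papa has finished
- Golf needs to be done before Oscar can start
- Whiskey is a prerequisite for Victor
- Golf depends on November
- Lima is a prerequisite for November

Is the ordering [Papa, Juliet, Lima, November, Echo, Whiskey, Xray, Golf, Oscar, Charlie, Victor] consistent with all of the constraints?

Going through the constraints one by one, each required predecessor appears earlier in the sequence than its dependent — e.g. Papa (position 1) is before Golf (position 8), as required.

Yes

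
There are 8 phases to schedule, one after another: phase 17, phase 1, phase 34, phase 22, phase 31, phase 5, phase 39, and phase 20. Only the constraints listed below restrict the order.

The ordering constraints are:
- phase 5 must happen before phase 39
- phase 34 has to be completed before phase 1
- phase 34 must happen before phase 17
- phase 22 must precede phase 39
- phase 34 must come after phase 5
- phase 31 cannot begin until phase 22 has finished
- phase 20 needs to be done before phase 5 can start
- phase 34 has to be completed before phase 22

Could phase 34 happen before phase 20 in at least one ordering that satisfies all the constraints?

The constraints give a chain phase 20 → phase 5 → phase 34, which forces phase 20 before phase 34.
Hence phase 34 can never be scheduled before phase 20.

No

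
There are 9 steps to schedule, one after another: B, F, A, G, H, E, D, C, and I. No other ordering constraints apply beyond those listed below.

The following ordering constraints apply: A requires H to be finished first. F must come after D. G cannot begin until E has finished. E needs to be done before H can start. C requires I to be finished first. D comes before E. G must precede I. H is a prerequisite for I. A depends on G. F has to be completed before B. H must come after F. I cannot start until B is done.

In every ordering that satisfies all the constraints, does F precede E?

No

F and E are not related by any chain of constraints.
There exist valid orderings with E before F, so F is not required to come first.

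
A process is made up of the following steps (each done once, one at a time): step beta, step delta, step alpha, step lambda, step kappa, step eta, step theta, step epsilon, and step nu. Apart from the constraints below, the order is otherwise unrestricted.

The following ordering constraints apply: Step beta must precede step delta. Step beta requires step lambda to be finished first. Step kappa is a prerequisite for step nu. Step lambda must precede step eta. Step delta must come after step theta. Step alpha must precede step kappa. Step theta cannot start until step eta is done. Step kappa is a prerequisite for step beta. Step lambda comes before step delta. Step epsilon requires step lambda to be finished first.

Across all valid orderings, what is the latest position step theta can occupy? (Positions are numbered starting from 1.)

Following the constraints forward from step theta, its only required successor is step delta.
With 1 mandatory successor out of 9 steps total, the latest slot for step theta is 9−1 = 8, and it's reachable by doing all non-successors before step theta.

8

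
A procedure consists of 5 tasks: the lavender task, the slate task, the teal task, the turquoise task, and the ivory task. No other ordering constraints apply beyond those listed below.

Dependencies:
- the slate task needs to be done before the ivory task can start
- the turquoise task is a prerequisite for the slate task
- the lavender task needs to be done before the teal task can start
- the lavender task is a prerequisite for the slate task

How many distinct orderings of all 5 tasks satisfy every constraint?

7

The tasks with no prerequisites are the lavender task, the turquoise task; any of them can be placed first.
Systematically extending each partial ordering one task at a time and counting, there are 7 complete orderings.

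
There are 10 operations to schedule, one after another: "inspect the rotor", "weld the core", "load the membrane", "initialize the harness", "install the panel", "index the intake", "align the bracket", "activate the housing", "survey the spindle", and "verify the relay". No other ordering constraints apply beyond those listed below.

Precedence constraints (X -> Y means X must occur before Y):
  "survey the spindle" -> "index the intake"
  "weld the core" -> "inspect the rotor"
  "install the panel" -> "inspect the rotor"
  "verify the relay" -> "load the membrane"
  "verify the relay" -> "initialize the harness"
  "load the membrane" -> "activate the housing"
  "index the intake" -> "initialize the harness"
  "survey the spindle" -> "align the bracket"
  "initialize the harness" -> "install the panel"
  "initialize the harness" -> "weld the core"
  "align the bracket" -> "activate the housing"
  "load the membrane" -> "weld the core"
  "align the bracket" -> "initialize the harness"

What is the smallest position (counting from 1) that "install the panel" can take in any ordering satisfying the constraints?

Every operation that must precede "install the panel" has to come before it. Tracing all chains that end at "install the panel", those operations are: "initialize the harness", "index the intake", "align the bracket", "survey the spindle", "verify the relay" — 5 in total.
So at minimum 5 operations come before "install the panel", putting "install the panel" no earlier than position 6. That position is achievable by scheduling exactly those predecessors first.

6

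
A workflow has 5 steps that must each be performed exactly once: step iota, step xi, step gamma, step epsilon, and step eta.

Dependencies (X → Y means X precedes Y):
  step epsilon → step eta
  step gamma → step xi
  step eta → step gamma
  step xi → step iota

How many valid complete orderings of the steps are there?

1

Only step epsilon has no prerequisites, so it must go first.
Every step is then forced in turn, so only 1 complete ordering is consistent with the constraints.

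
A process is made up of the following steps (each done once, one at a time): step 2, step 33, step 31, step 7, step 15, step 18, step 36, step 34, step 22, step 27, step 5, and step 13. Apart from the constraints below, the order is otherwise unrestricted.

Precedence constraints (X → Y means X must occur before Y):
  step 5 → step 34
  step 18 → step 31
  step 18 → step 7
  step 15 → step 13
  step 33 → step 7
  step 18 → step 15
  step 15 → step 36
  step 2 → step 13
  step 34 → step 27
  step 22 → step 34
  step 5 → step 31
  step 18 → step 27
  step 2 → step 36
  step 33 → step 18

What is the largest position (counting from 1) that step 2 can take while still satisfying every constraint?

Every step that must follow step 2 has to come after it. Tracing all chains starting from step 2, those steps are: step 36, step 13 — 2 in total.
With 2 mandatory successors out of 12 steps total, the latest slot for step 2 is 12−2 = 10, and it's reachable by doing all non-successors before step 2.

10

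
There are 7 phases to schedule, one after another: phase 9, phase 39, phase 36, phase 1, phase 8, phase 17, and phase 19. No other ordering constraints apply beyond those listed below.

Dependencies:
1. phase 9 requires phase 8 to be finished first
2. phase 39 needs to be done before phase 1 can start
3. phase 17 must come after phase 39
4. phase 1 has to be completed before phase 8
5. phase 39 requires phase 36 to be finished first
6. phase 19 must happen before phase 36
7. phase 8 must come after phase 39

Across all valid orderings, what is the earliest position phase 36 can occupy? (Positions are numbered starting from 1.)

Working backwards through the constraints from phase 36, its only required predecessor is phase 19.
So at minimum 1 phase comes before phase 36, putting phase 36 no earlier than position 2. That position is achievable by scheduling exactly that predecessor first.

2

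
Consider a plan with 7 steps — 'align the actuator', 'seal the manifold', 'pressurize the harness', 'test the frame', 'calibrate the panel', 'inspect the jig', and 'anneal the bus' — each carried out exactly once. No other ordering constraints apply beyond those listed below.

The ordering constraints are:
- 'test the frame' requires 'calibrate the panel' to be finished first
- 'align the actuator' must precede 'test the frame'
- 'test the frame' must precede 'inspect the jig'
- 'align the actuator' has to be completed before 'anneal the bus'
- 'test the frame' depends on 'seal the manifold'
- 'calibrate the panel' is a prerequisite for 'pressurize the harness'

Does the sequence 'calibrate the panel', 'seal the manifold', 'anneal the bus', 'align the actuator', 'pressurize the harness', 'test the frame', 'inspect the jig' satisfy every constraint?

No

The sequence places 'anneal the bus' ahead of 'align the actuator'.
But one of the constraints requires 'align the actuator' before 'anneal the bus', so this ordering violates it.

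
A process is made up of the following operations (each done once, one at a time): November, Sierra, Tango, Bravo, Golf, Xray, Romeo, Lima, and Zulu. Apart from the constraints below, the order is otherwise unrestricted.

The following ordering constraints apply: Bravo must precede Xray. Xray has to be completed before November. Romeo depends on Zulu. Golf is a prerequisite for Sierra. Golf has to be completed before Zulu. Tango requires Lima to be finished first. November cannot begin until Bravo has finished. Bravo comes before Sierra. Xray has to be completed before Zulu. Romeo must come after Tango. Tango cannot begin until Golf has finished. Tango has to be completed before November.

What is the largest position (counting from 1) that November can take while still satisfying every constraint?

November has no required successors, so nothing stops it from going last (position 9).

9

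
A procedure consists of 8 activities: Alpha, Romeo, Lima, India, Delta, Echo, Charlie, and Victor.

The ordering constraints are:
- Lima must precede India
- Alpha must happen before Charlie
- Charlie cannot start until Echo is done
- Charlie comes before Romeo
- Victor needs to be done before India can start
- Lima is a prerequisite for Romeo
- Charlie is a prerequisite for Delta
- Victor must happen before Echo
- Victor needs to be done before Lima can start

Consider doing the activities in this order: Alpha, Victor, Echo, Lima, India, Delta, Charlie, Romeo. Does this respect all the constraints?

No

Here Charlie comes after Delta.
But one of the constraints requires Charlie before Delta, so this ordering violates it.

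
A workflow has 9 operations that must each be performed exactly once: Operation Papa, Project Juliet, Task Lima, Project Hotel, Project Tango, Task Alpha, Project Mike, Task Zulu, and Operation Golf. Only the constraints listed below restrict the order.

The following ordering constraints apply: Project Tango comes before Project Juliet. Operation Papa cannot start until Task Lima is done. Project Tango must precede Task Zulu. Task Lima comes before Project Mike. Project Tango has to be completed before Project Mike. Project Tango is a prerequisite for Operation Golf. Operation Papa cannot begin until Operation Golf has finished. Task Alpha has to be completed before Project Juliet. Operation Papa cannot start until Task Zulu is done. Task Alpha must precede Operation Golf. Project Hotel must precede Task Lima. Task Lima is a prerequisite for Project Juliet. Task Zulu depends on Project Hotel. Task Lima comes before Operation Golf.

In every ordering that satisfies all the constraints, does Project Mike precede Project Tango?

The constraints actually force Project Tango before Project Mike (via Project Tango → Project Mike), not the other way around.
So Project Mike does not have to come before Project Tango — it cannot.

No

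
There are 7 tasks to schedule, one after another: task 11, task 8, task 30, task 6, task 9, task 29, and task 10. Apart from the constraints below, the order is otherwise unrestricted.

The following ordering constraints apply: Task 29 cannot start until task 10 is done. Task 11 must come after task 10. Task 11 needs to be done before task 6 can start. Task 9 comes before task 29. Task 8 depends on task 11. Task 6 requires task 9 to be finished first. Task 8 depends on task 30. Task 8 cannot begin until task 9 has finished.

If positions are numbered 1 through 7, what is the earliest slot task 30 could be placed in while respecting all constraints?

No constraint forces any other task before task 30, so it can be placed first.

1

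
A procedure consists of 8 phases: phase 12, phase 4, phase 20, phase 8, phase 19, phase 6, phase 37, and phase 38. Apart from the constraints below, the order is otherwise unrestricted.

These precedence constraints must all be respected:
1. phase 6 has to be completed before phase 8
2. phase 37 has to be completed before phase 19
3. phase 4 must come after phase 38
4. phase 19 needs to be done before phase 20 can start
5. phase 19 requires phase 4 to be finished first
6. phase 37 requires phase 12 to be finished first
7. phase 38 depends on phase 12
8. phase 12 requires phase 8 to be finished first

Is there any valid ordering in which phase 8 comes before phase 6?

No

Following phase 6 → phase 8, phase 6 must precede phase 8 in every valid ordering.
Hence phase 8 can never be scheduled before phase 6.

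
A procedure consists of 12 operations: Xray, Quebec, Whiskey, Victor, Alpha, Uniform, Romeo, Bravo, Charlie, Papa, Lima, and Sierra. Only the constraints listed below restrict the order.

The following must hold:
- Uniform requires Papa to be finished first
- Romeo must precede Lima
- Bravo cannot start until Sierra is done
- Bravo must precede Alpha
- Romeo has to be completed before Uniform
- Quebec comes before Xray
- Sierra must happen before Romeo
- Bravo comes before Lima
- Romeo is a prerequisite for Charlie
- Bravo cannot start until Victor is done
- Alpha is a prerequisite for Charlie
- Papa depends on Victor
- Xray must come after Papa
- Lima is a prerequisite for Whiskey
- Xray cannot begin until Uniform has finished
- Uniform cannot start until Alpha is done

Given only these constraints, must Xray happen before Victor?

No

The constraints actually force Victor before Xray (via Victor → Papa → Xray), not the other way around.
So Xray never precedes Victor.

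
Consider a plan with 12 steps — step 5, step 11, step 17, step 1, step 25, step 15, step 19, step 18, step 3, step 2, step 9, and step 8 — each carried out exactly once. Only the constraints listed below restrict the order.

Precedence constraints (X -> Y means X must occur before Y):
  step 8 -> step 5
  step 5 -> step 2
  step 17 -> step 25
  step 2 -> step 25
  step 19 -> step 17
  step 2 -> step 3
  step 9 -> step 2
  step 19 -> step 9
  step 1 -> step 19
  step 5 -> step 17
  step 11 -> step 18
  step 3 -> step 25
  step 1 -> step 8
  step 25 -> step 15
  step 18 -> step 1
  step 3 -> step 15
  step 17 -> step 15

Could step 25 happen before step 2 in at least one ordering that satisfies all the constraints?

The constraints give a chain step 2 → step 25, which forces step 2 before step 25.
Hence step 25 can never be scheduled before step 2.

No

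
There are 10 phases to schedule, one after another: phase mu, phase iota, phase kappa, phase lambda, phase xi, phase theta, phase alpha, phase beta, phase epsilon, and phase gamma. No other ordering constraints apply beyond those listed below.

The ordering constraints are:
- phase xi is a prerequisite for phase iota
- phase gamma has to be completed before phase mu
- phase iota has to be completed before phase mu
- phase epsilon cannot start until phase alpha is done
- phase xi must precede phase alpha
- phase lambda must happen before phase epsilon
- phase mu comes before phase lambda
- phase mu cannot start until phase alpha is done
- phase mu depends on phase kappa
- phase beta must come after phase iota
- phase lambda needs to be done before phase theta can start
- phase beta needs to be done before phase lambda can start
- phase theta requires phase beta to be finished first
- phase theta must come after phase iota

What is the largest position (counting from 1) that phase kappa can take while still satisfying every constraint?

The phases that are forced after phase kappa, directly or by a chain of constraints, are phase mu, phase lambda, phase theta, phase epsilon. That's 4 phases.
So at least 4 phases follow phase kappa, putting phase kappa no later than position 6. That position is achievable by scheduling everything else first.

6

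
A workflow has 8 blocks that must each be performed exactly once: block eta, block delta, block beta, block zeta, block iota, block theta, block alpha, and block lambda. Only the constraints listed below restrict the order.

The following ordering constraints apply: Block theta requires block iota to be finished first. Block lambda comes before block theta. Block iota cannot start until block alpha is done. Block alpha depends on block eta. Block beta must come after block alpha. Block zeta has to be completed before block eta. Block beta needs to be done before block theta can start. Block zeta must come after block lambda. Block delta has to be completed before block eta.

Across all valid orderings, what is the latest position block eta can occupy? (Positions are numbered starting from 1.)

The blocks that are forced after block eta, directly or by a chain of constraints, are block beta, block iota, block theta, block alpha. That's 4 blocks.
So at least 4 blocks follow block eta, putting block eta no later than position 4. That position is achievable by scheduling everything else first.

4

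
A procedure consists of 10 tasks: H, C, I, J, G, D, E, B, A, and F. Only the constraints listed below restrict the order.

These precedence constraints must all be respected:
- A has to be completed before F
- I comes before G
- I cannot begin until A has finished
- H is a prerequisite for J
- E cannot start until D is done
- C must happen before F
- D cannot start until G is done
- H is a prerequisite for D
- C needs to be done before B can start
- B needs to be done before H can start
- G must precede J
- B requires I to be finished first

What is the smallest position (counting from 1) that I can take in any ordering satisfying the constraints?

Working backwards through the constraints from I, its only required predecessor is A.
So at minimum 1 task comes before I, putting I no earlier than position 2. That position is achievable by scheduling exactly that predecessor first.

2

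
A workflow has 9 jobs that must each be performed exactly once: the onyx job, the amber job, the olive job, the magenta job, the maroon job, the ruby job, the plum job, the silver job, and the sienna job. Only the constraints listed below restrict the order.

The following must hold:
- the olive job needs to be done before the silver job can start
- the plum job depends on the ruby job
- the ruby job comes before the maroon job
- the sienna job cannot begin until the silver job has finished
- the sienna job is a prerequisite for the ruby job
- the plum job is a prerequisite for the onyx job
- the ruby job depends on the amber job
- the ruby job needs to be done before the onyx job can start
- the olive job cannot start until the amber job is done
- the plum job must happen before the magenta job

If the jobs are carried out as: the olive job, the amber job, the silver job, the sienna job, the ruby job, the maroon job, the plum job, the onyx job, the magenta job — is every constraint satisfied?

No

The sequence places the olive job ahead of the amber job.
That contradicts the constraint that the amber job must precede the olive job.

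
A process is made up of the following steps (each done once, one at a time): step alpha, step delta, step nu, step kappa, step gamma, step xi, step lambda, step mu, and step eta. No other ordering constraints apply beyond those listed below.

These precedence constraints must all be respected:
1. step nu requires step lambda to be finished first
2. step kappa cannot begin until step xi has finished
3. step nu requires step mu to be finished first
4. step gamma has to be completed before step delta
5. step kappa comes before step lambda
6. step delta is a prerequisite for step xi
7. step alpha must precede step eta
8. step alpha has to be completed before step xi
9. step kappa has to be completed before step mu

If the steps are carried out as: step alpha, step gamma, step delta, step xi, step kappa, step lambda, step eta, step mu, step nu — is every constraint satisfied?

Yes

Every stated constraint is respected: step alpha sits at position 1, ahead of step eta at position 7, and each of the other listed pairs likewise has the predecessor earlier in the sequence.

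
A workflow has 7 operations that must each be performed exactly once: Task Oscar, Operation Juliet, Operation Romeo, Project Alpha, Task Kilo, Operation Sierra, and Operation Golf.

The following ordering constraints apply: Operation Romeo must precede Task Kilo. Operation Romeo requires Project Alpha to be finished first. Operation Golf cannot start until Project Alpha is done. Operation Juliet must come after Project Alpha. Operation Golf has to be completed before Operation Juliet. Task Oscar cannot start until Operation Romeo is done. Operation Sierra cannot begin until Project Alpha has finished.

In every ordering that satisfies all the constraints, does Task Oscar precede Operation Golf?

No chain of constraints connects Task Oscar to Operation Golf in either direction.
So Task Oscar can come before Operation Golf or after — it is not forced.

No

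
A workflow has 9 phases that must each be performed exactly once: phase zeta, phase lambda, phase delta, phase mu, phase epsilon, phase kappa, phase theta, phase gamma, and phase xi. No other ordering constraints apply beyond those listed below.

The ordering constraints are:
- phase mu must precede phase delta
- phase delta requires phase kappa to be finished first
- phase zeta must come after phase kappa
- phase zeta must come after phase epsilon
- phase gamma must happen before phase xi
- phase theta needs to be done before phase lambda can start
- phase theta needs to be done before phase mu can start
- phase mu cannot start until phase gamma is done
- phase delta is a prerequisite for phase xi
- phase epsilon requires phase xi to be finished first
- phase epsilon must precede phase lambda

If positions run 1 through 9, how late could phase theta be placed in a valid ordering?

The phases that are forced after phase theta, directly or by a chain of constraints, are phase zeta, phase lambda, phase delta, phase mu, phase epsilon, phase xi. That's 6 phases.
With 6 mandatory successors out of 9 phases total, the latest slot for phase theta is 9−6 = 3, and it's reachable by doing all non-successors before phase theta.

3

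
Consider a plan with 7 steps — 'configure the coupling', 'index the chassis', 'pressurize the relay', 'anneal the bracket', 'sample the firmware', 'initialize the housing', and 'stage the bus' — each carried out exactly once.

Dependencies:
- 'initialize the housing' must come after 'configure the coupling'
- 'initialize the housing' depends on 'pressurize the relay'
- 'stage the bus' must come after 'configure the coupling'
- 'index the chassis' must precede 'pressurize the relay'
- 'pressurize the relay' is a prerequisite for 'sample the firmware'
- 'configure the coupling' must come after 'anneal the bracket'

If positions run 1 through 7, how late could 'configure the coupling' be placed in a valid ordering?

Following every chain forward from 'configure the coupling', the steps that must come later are 'initialize the housing', 'stage the bus' — 2 of them.
So at least 2 steps follow 'configure the coupling', putting 'configure the coupling' no later than position 5. That position is achievable by scheduling everything else first.

5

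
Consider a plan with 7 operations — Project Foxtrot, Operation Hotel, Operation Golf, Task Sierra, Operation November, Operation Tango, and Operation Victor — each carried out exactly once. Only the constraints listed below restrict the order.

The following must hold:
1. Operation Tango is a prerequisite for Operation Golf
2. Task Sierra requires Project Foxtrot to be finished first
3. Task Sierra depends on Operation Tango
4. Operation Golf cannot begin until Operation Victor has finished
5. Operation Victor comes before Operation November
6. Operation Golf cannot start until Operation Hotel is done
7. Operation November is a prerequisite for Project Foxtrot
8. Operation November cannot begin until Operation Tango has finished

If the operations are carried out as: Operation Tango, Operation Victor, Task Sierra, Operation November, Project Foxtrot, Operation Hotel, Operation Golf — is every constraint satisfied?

No

In the proposed order, Task Sierra appears before Project Foxtrot.
That contradicts the constraint that Project Foxtrot must precede Task Sierra.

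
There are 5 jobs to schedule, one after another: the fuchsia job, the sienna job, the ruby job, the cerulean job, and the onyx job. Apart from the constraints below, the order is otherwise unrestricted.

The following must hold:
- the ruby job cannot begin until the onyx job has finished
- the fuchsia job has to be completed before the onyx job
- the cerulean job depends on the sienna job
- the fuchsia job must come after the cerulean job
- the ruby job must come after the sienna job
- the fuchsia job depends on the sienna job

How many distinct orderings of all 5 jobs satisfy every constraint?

1

Only the sienna job has no prerequisites, so it must go first.
Every job is then forced in turn, so only 1 complete ordering is consistent with the constraints.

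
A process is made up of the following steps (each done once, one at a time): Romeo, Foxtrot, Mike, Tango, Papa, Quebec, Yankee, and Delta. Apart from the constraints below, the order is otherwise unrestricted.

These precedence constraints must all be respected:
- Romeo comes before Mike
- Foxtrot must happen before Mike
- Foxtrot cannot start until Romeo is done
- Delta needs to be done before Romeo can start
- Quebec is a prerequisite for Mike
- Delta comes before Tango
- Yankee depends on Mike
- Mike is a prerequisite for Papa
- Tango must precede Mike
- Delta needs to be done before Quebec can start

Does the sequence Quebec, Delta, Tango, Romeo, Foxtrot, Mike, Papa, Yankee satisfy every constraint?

No

Here Delta comes after Quebec.
That contradicts the constraint that Delta must precede Quebec.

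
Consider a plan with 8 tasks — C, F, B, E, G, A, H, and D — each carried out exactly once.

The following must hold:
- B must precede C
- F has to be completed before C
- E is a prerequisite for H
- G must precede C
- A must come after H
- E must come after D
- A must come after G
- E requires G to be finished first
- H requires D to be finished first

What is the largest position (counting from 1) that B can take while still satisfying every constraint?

The only task forced after B (directly or by a chain) is C.
With 1 mandatory successor out of 8 tasks total, the latest slot for B is 8−1 = 7, and it's reachable by doing all non-successors before B.

7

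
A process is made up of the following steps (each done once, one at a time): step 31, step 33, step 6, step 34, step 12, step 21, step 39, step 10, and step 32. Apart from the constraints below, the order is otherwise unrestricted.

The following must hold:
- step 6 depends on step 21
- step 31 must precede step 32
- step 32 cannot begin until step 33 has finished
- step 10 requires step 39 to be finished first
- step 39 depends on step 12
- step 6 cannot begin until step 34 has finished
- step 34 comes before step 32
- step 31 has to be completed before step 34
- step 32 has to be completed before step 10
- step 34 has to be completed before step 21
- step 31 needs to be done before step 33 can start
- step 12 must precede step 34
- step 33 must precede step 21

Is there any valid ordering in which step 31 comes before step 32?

Yes

Step 31 is actually forced before step 32 by the constraints, so certainly some valid ordering has step 31 first.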